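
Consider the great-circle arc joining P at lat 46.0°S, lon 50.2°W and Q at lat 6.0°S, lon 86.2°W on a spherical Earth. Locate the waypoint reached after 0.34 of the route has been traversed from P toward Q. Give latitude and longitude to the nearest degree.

≈ lat 34°S, lon 66°W

Write both endpoints as unit vectors p₁, p₂ with components (cos φ cos λ, cos φ sin λ, sin φ).
The central angle between the endpoints is δ = arccos(p₁·p₂) ≈ 0.884 rad (50.6°).
Interpolate at f = 0.34 with slerp weights a = sin((1−f)δ)/sin δ ≈ 0.712, b = sin(fδ)/sin δ ≈ 0.383.
p = a·p₁ + b·p₂ ≈ (0.342, -0.760, -0.552); φ = arcsin(p_z) ≈ -33.54°, λ = atan2(p_y, p_x) ≈ -65.78°.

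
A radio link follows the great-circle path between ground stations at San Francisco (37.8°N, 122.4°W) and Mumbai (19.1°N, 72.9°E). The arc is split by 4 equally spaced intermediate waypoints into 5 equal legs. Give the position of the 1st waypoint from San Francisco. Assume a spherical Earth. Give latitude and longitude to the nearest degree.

Convert each endpoint to a unit vector on the sphere (x = cos φ cos λ, y = cos φ sin λ, z = sin φ).
The central angle between the endpoints is δ = arccos(p₁·p₂) ≈ 2.117 rad (121.3°).
Interpolate at f = 1/5 with slerp weights a = sin((1−f)δ)/sin δ ≈ 1.162, b = sin(fδ)/sin δ ≈ 0.481.
p = a·p₁ + b·p₂ ≈ (-0.358, -0.341, 0.869); φ = arcsin(p_z) ≈ 60.38°, λ = atan2(p_y, p_x) ≈ -136.44°.

≈ (60°N, 136°W)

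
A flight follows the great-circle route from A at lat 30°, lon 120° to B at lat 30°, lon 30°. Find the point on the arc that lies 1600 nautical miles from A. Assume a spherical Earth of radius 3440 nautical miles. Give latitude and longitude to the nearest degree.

≈ lat 38°, lon 89°

From cos δ = sin φ₁ sin φ₂ + cos φ₁ cos φ₂ cos Δλ, the central angle is δ ≈ 1.318 rad (75.5°). The total great-circle distance is δ·R ≈ 1.318 × 3440 ≈ 4534 nmi, so the target fraction is f = 1600/4534 ≈ 0.353.
Interpolate at f ≈ 0.353 with slerp weights a = sin((1−f)δ)/sin δ ≈ 0.778, b = sin(fδ)/sin δ ≈ 0.463.
p = a·p₁ + b·p₂ ≈ (0.011, 0.784, 0.621); φ = arcsin(p_z) ≈ 38.36°, λ = atan2(p_y, p_x) ≈ 89.23°.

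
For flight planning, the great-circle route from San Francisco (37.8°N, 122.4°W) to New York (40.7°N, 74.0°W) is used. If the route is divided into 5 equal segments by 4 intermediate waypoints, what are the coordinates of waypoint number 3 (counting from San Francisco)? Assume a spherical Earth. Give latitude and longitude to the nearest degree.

The haversine formula gives a central angle δ ≈ 0.648 rad (37.1°) between the endpoints.
Interpolate at f = 3/5 with slerp weights a = sin((1−f)δ)/sin δ ≈ 0.425, b = sin(fδ)/sin δ ≈ 0.628.
p = a·p₁ + b·p₂ ≈ (-0.049, -0.741, 0.670); φ = arcsin(p_z) ≈ 42.05°, λ = atan2(p_y, p_x) ≈ -93.75°.

≈ 42°N, 94°W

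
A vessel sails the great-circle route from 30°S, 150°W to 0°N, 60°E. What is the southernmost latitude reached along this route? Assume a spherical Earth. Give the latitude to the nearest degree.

The great circle lies in the plane with unit normal n̂ = (p₁ × p₂)/|p₁ × p₂|.
Here n̂_z ≈ -0.655; the vertex latitude is φ_max = arccos|n̂_z| ≈ 49.1°.
Check via Clairaut: cos φ_max = |cos φ₁| · sin C = cos(30.0°)·sin(130.9°) ≈ 0.655, again giving ≈ 49.1°.

≈ 49°S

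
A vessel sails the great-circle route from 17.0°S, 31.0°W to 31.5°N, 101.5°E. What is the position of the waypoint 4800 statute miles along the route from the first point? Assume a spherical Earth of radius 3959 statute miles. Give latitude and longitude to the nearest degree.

Convert each endpoint to a unit vector on the sphere (x = cos φ cos λ, y = cos φ sin λ, z = sin φ).
The central angle between the endpoints is δ = arccos(p₁·p₂) ≈ 2.351 rad (134.7°). The total great-circle distance is δ·R ≈ 2.351 × 3959 ≈ 9309 mi, so the target fraction is f = 4800/9309 ≈ 0.516.
Interpolate at f ≈ 0.516 with slerp weights a = sin((1−f)δ)/sin δ ≈ 1.278, b = sin(fδ)/sin δ ≈ 1.318.
p = a·p₁ + b·p₂ ≈ (0.824, 0.472, 0.315); φ = arcsin(p_z) ≈ 18.36°, λ = atan2(p_y, p_x) ≈ 29.80°.

≈ 18°N, 30°E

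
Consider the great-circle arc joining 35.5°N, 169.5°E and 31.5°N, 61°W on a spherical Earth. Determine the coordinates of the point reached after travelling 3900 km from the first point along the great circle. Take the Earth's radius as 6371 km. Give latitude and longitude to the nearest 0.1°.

≈ 55.6°N, 148.0°W

Convert each endpoint to a unit vector on the sphere (x = cos φ cos λ, y = cos φ sin λ, z = sin φ).
The central angle between the endpoints is δ = arccos(p₁·p₂) ≈ 1.709 rad (97.9°). The total great-circle distance is δ·R ≈ 1.709 × 6371 ≈ 10890 km, so the target fraction is f = 3900/10890 ≈ 0.358.
Interpolate at f ≈ 0.358 with slerp weights a = sin((1−f)δ)/sin δ ≈ 0.899, b = sin(fδ)/sin δ ≈ 0.580.
p = a·p₁ + b·p₂ ≈ (-0.479, -0.299, 0.825); φ = arcsin(p_z) ≈ 55.58°, λ = atan2(p_y, p_x) ≈ -148.02°.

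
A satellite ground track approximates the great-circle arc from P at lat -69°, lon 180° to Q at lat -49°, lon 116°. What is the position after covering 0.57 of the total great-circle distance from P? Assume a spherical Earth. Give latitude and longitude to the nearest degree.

≈ lat -61°, lon 134°

From cos δ = sin φ₁ sin φ₂ + cos φ₁ cos φ₂ cos Δλ, the central angle is δ ≈ 0.631 rad (36.1°).
Interpolate at f = 0.57 with slerp weights a = sin((1−f)δ)/sin δ ≈ 0.454, b = sin(fδ)/sin δ ≈ 0.597.
p = a·p₁ + b·p₂ ≈ (-0.334, 0.352, -0.874); φ = arcsin(p_z) ≈ -60.97°, λ = atan2(p_y, p_x) ≈ 133.55°.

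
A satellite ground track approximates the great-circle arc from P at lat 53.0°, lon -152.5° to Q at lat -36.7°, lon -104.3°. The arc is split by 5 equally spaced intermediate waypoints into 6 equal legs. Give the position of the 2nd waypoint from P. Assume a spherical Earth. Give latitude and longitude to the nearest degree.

≈ lat 24°, lon -131°

From cos δ = sin φ₁ sin φ₂ + cos φ₁ cos φ₂ cos Δλ, the central angle is δ ≈ 1.727 rad (99.0°).
Interpolate at f = 2/6 with slerp weights a = sin((1−f)δ)/sin δ ≈ 0.925, b = sin(fδ)/sin δ ≈ 0.551.
p = a·p₁ + b·p₂ ≈ (-0.603, -0.685, 0.409); φ = arcsin(p_z) ≈ 24.15°, λ = atan2(p_y, p_x) ≈ -131.34°.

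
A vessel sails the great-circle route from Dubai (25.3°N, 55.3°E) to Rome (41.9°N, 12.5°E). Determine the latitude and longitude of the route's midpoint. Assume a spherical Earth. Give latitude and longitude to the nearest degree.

The haversine formula gives a central angle δ ≈ 0.677 rad (38.8°) between the endpoints.
Interpolate at f = 1/2 with slerp weights a = sin((1−f)δ)/sin δ ≈ 0.530, b = sin(fδ)/sin δ ≈ 0.530.
p = a·p₁ + b·p₂ ≈ (0.658, 0.479, 0.581); φ = arcsin(p_z) ≈ 35.49°, λ = atan2(p_y, p_x) ≈ 36.08°.

≈ 35°N, 36°E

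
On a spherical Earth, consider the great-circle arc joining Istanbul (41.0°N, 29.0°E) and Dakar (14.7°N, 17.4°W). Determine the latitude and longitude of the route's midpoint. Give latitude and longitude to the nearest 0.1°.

≈ 29.9°N, 2.8°E

Write both endpoints as unit vectors p₁, p₂ with components (cos φ cos λ, cos φ sin λ, sin φ).
The central angle between the endpoints is δ = arccos(p₁·p₂) ≈ 0.837 rad (47.9°).
Interpolate at f = 1/2 with slerp weights a = sin((1−f)δ)/sin δ ≈ 0.547, b = sin(fδ)/sin δ ≈ 0.547.
p = a·p₁ + b·p₂ ≈ (0.866, 0.042, 0.498); φ = arcsin(p_z) ≈ 29.86°, λ = atan2(p_y, p_x) ≈ 2.77°.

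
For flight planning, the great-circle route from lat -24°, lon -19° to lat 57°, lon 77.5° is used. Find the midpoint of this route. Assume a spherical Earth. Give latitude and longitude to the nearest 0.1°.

The haversine formula gives a central angle δ ≈ 1.980 rad (113.4°) between the endpoints.
Interpolate at f = 1/2 with slerp weights a = sin((1−f)δ)/sin δ ≈ 0.911, b = sin(fδ)/sin δ ≈ 0.911.
p = a·p₁ + b·p₂ ≈ (0.894, 0.213, 0.393); φ = arcsin(p_z) ≈ 23.17°, λ = atan2(p_y, p_x) ≈ 13.42°.

≈ lat 23.2°, lon 13.4°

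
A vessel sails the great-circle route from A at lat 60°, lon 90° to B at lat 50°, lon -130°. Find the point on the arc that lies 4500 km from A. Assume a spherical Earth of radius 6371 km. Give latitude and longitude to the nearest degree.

≈ lat 71°, lon -158°

Write both endpoints as unit vectors p₁, p₂ with components (cos φ cos λ, cos φ sin λ, sin φ).
The central angle between the endpoints is δ = arccos(p₁·p₂) ≈ 1.140 rad (65.3°). The total great-circle distance is δ·R ≈ 1.140 × 6371 ≈ 7266 km, so the target fraction is f = 4500/7266 ≈ 0.619.
Interpolate at f ≈ 0.619 with slerp weights a = sin((1−f)δ)/sin δ ≈ 0.463, b = sin(fδ)/sin δ ≈ 0.714.
p = a·p₁ + b·p₂ ≈ (-0.295, -0.120, 0.948); φ = arcsin(p_z) ≈ 71.42°, λ = atan2(p_y, p_x) ≈ -157.83°.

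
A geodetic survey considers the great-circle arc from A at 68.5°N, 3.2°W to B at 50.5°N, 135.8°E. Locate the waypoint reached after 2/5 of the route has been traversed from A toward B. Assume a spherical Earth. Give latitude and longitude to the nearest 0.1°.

From cos δ = sin φ₁ sin φ₂ + cos φ₁ cos φ₂ cos Δλ, the central angle is δ ≈ 0.998 rad (57.2°).
Interpolate at f = 2/5 with slerp weights a = sin((1−f)δ)/sin δ ≈ 0.671, b = sin(fδ)/sin δ ≈ 0.463.
p = a·p₁ + b·p₂ ≈ (0.035, 0.191, 0.981); φ = arcsin(p_z) ≈ 78.79°, λ = atan2(p_y, p_x) ≈ 79.77°.

≈ 78.8°N, 79.8°E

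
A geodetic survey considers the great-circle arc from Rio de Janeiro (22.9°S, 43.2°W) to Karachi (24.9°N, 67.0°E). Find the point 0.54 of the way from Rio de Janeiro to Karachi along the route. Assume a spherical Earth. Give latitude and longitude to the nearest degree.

The haversine formula gives a central angle δ ≈ 2.040 rad (116.9°) between the endpoints.
Interpolate at f = 0.54 with slerp weights a = sin((1−f)δ)/sin δ ≈ 0.904, b = sin(fδ)/sin δ ≈ 1.000.
p = a·p₁ + b·p₂ ≈ (0.962, 0.265, 0.069); φ = arcsin(p_z) ≈ 3.96°, λ = atan2(p_y, p_x) ≈ 15.39°.

≈ 4°N, 15°E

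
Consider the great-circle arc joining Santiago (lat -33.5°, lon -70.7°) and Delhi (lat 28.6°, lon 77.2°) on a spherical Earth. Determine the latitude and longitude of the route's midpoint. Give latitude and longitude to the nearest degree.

≈ lat -9°, lon 8°

From cos δ = sin φ₁ sin φ₂ + cos φ₁ cos φ₂ cos Δλ, the central angle is δ ≈ 2.656 rad (152.2°).
Interpolate at f = 1/2 with slerp weights a = sin((1−f)δ)/sin δ ≈ 2.080, b = sin(fδ)/sin δ ≈ 2.080.
p = a·p₁ + b·p₂ ≈ (0.978, 0.144, -0.152); φ = arcsin(p_z) ≈ -8.76°, λ = atan2(p_y, p_x) ≈ 8.37°.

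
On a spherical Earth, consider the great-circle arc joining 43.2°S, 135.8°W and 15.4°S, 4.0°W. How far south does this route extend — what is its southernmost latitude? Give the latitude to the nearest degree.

The great circle lies in the plane with unit normal n̂ = (p₁ × p₂)/|p₁ × p₂|.
Here n̂_z ≈ +0.547; the vertex latitude is φ_max = arccos|n̂_z| ≈ 56.8°.

≈ 57°S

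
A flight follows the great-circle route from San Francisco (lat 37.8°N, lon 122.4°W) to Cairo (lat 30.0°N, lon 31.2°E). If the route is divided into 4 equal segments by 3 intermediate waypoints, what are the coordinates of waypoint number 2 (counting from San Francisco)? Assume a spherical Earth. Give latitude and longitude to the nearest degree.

≈ lat 71°N, lon 35°W

The haversine formula gives a central angle δ ≈ 1.882 rad (107.8°) between the endpoints.
Interpolate at f = 2/4 with slerp weights a = sin((1−f)δ)/sin δ ≈ 0.849, b = sin(fδ)/sin δ ≈ 0.849.
p = a·p₁ + b·p₂ ≈ (0.269, -0.186, 0.945); φ = arcsin(p_z) ≈ 70.90°, λ = atan2(p_y, p_x) ≈ -34.55°.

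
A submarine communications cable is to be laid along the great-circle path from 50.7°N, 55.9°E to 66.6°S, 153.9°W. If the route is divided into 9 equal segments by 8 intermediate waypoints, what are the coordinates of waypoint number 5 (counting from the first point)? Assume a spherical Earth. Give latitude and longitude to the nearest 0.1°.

≈ 30.5°S, 94.0°E

The haversine formula gives a central angle δ ≈ 2.761 rad (158.2°) between the endpoints.
Interpolate at f = 5/9 with slerp weights a = sin((1−f)δ)/sin δ ≈ 2.535, b = sin(fδ)/sin δ ≈ 2.691.
p = a·p₁ + b·p₂ ≈ (-0.059, 0.860, -0.508); φ = arcsin(p_z) ≈ -30.51°, λ = atan2(p_y, p_x) ≈ 93.96°.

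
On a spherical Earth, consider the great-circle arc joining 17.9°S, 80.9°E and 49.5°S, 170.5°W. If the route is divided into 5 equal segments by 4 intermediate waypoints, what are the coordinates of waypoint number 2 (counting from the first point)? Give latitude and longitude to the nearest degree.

Write both endpoints as unit vectors p₁, p₂ with components (cos φ cos λ, cos φ sin λ, sin φ).
The central angle between the endpoints is δ = arccos(p₁·p₂) ≈ 1.534 rad (87.9°).
Interpolate at f = 2/5 with slerp weights a = sin((1−f)δ)/sin δ ≈ 0.796, b = sin(fδ)/sin δ ≈ 0.576.
p = a·p₁ + b·p₂ ≈ (-0.249, 0.687, -0.683); φ = arcsin(p_z) ≈ -43.08°, λ = atan2(p_y, p_x) ≈ 109.95°.

≈ 43°S, 110°E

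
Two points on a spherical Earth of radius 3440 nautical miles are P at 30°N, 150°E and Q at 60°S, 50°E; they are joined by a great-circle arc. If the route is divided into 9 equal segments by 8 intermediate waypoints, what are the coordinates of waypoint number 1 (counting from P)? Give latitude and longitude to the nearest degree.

≈ 19°N, 142°E

Write both endpoints as unit vectors p₁, p₂ with components (cos φ cos λ, cos φ sin λ, sin φ).
The central angle between the endpoints is δ = arccos(p₁·p₂) ≈ 2.104 rad (120.5°).
Interpolate at f = 1/9 with slerp weights a = sin((1−f)δ)/sin δ ≈ 1.109, b = sin(fδ)/sin δ ≈ 0.269.
p = a·p₁ + b·p₂ ≈ (-0.746, 0.583, 0.322); φ = arcsin(p_z) ≈ 18.77°, λ = atan2(p_y, p_x) ≈ 141.96°.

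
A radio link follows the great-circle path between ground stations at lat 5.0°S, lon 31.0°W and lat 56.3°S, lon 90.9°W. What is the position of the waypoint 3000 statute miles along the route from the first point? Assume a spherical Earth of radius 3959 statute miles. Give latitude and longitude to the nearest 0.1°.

Write both endpoints as unit vectors p₁, p₂ with components (cos φ cos λ, cos φ sin λ, sin φ).
The central angle between the endpoints is δ = arccos(p₁·p₂) ≈ 1.214 rad (69.5°). The total great-circle distance is δ·R ≈ 1.214 × 3959 ≈ 4804 mi, so the target fraction is f = 3000/4804 ≈ 0.624.
Interpolate at f ≈ 0.624 with slerp weights a = sin((1−f)δ)/sin δ ≈ 0.470, b = sin(fδ)/sin δ ≈ 0.734.
p = a·p₁ + b·p₂ ≈ (0.395, -0.648, -0.651); φ = arcsin(p_z) ≈ -40.64°, λ = atan2(p_y, p_x) ≈ -58.65°.

≈ lat 40.6°S, lon 58.7°W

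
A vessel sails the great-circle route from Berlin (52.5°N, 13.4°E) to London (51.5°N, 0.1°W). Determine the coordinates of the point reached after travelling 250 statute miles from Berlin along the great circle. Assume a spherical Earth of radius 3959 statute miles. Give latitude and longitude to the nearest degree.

The haversine formula gives a central angle δ ≈ 0.146 rad (8.4°) between the endpoints. The total great-circle distance is δ·R ≈ 0.146 × 3959 ≈ 578 mi, so the target fraction is f = 250/578 ≈ 0.433.
Interpolate at f ≈ 0.433 with slerp weights a = sin((1−f)δ)/sin δ ≈ 0.569, b = sin(fδ)/sin δ ≈ 0.434.
p = a·p₁ + b·p₂ ≈ (0.607, 0.080, 0.791); φ = arcsin(p_z) ≈ 52.26°, λ = atan2(p_y, p_x) ≈ 7.48°.

≈ (52°N, 7°E)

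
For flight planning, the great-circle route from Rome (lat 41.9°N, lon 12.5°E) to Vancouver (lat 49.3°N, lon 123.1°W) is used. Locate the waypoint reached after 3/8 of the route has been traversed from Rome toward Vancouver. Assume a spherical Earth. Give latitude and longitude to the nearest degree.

Write both endpoints as unit vectors p₁, p₂ with components (cos φ cos λ, cos φ sin λ, sin φ).
The central angle between the endpoints is δ = arccos(p₁·p₂) ≈ 1.411 rad (80.8°).
Interpolate at f = 3/8 with slerp weights a = sin((1−f)δ)/sin δ ≈ 0.782, b = sin(fδ)/sin δ ≈ 0.511.
p = a·p₁ + b·p₂ ≈ (0.386, -0.153, 0.910); φ = arcsin(p_z) ≈ 65.46°, λ = atan2(p_y, p_x) ≈ -21.66°.

≈ lat 65°N, lon 22°W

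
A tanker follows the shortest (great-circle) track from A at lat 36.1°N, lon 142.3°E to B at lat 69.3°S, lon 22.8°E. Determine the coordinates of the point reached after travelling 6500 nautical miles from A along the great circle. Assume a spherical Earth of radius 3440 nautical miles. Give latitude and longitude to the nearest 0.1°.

≈ lat 61.5°S, lon 84.3°E

The haversine formula gives a central angle δ ≈ 2.335 rad (133.8°) between the endpoints. The total great-circle distance is δ·R ≈ 2.335 × 3440 ≈ 8032 nmi, so the target fraction is f = 6500/8032 ≈ 0.809.
Interpolate at f ≈ 0.809 with slerp weights a = sin((1−f)δ)/sin δ ≈ 0.596, b = sin(fδ)/sin δ ≈ 1.315.
p = a·p₁ + b·p₂ ≈ (0.047, 0.475, -0.879); φ = arcsin(p_z) ≈ -61.50°, λ = atan2(p_y, p_x) ≈ 84.32°.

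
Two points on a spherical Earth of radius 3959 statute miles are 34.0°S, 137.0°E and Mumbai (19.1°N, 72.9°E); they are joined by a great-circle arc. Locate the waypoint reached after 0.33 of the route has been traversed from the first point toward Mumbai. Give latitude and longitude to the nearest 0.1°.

Convert each endpoint to a unit vector on the sphere (x = cos φ cos λ, y = cos φ sin λ, z = sin φ).
The central angle between the endpoints is δ = arccos(p₁·p₂) ≈ 1.411 rad (80.8°).
Interpolate at f = 0.33 with slerp weights a = sin((1−f)δ)/sin δ ≈ 0.821, b = sin(fδ)/sin δ ≈ 0.455.
p = a·p₁ + b·p₂ ≈ (-0.372, 0.875, -0.310); φ = arcsin(p_z) ≈ -18.08°, λ = atan2(p_y, p_x) ≈ 113.01°.

≈ 18.1°S, 113.0°E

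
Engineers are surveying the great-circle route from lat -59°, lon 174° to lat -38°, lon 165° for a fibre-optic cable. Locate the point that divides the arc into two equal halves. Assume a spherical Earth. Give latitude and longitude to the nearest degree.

Write both endpoints as unit vectors p₁, p₂ with components (cos φ cos λ, cos φ sin λ, sin φ).
The central angle between the endpoints is δ = arccos(p₁·p₂) ≈ 0.380 rad (21.8°).
Interpolate at f = 1/2 with slerp weights a = sin((1−f)δ)/sin δ ≈ 0.509, b = sin(fδ)/sin δ ≈ 0.509.
p = a·p₁ + b·p₂ ≈ (-0.648, 0.131, -0.750); φ = arcsin(p_z) ≈ -48.58°, λ = atan2(p_y, p_x) ≈ 168.56°.

≈ lat -49°, lon 169°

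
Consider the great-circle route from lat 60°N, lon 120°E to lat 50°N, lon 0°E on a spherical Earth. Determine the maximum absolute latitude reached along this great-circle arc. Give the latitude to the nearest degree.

The great circle lies in the plane with unit normal n̂ = (p₁ × p₂)/|p₁ × p₂|.
Here n̂_z ≈ -0.322; the vertex latitude is φ_max = arccos|n̂_z| ≈ 71.2°.
Check via Clairaut: cos φ_max = |cos φ₁| · sin C = cos(60.0°)·sin(40.1°) ≈ 0.322, again giving ≈ 71.2°.

≈ 71°N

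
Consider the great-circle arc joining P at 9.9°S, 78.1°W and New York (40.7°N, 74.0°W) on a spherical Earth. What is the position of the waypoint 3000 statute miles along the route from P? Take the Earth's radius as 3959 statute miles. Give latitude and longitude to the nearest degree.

≈ 33°N, 75°W

Convert each endpoint to a unit vector on the sphere (x = cos φ cos λ, y = cos φ sin λ, z = sin φ).
The central angle between the endpoints is δ = arccos(p₁·p₂) ≈ 0.886 rad (50.7°). The total great-circle distance is δ·R ≈ 0.886 × 3959 ≈ 3506 mi, so the target fraction is f = 3000/3506 ≈ 0.856.
Interpolate at f ≈ 0.856 with slerp weights a = sin((1−f)δ)/sin δ ≈ 0.165, b = sin(fδ)/sin δ ≈ 0.888.
p = a·p₁ + b·p₂ ≈ (0.219, -0.806, 0.551); φ = arcsin(p_z) ≈ 33.40°, λ = atan2(p_y, p_x) ≈ -74.80°.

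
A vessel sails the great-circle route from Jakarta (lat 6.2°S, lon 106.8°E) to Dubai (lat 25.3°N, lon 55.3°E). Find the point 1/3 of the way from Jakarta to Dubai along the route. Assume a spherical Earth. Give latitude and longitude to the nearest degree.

≈ lat 5°N, lon 91°E

Convert each endpoint to a unit vector on the sphere (x = cos φ cos λ, y = cos φ sin λ, z = sin φ).
The central angle between the endpoints is δ = arccos(p₁·p₂) ≈ 1.032 rad (59.1°).
Interpolate at f = 1/3 with slerp weights a = sin((1−f)δ)/sin δ ≈ 0.740, b = sin(fδ)/sin δ ≈ 0.393.
p = a·p₁ + b·p₂ ≈ (-0.010, 0.996, 0.088); φ = arcsin(p_z) ≈ 5.05°, λ = atan2(p_y, p_x) ≈ 90.60°.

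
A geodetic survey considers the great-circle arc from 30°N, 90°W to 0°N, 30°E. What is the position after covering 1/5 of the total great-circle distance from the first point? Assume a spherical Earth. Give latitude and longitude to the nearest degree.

≈ 34°N, 63°W

Convert each endpoint to a unit vector on the sphere (x = cos φ cos λ, y = cos φ sin λ, z = sin φ).
The central angle between the endpoints is δ = arccos(p₁·p₂) ≈ 2.019 rad (115.7°).
Interpolate at f = 1/5 with slerp weights a = sin((1−f)δ)/sin δ ≈ 1.108, b = sin(fδ)/sin δ ≈ 0.436.
p = a·p₁ + b·p₂ ≈ (0.377, -0.742, 0.554); φ = arcsin(p_z) ≈ 33.65°, λ = atan2(p_y, p_x) ≈ -63.04°.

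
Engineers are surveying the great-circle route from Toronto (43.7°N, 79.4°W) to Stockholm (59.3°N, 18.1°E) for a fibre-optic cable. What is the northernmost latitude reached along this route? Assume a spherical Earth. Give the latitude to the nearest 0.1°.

The great circle lies in the plane with unit normal n̂ = (p₁ × p₂)/|p₁ × p₂|.
Here n̂_z ≈ +0.437; the vertex latitude is φ_max = arccos|n̂_z| ≈ 64.1°.

≈ 64.1°N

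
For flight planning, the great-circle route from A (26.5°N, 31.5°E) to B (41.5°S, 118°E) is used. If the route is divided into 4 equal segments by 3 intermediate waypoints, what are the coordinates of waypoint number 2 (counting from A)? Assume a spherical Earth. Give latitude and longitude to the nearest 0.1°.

≈ (10.2°S, 70.0°E)

From cos δ = sin φ₁ sin φ₂ + cos φ₁ cos φ₂ cos Δλ, the central angle is δ ≈ 1.828 rad (104.8°).
Interpolate at f = 2/4 with slerp weights a = sin((1−f)δ)/sin δ ≈ 0.819, b = sin(fδ)/sin δ ≈ 0.819.
p = a·p₁ + b·p₂ ≈ (0.337, 0.925, -0.177); φ = arcsin(p_z) ≈ -10.21°, λ = atan2(p_y, p_x) ≈ 69.97°.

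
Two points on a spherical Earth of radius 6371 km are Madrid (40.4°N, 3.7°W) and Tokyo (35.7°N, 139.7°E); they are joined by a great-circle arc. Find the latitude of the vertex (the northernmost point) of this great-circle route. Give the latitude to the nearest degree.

≈ 68°N

The great circle lies in the plane with unit normal n̂ = (p₁ × p₂)/|p₁ × p₂|.
Here n̂_z ≈ +0.371; the vertex latitude is φ_max = arccos|n̂_z| ≈ 68.2°.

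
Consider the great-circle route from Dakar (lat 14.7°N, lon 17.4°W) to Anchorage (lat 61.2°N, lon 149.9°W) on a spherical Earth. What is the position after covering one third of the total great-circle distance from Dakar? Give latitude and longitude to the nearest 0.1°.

≈ lat 43.7°N, lon 32.5°W

Write both endpoints as unit vectors p₁, p₂ with components (cos φ cos λ, cos φ sin λ, sin φ).
The central angle between the endpoints is δ = arccos(p₁·p₂) ≈ 1.663 rad (95.3°).
Interpolate at f = 1/3 with slerp weights a = sin((1−f)δ)/sin δ ≈ 0.899, b = sin(fδ)/sin δ ≈ 0.529.
p = a·p₁ + b·p₂ ≈ (0.609, -0.388, 0.691); φ = arcsin(p_z) ≈ 43.75°, λ = atan2(p_y, p_x) ≈ -32.47°.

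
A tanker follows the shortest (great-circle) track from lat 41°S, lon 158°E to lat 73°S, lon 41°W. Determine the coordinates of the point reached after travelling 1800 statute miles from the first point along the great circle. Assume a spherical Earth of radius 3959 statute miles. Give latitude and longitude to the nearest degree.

≈ lat 67°S, lon 165°E

From cos δ = sin φ₁ sin φ₂ + cos φ₁ cos φ₂ cos Δλ, the central angle is δ ≈ 1.139 rad (65.2°). The total great-circle distance is δ·R ≈ 1.139 × 3959 ≈ 4508 mi, so the target fraction is f = 1800/4508 ≈ 0.399.
Interpolate at f ≈ 0.399 with slerp weights a = sin((1−f)δ)/sin δ ≈ 0.696, b = sin(fδ)/sin δ ≈ 0.484.
p = a·p₁ + b·p₂ ≈ (-0.380, 0.104, -0.919); φ = arcsin(p_z) ≈ -66.78°, λ = atan2(p_y, p_x) ≈ 164.71°.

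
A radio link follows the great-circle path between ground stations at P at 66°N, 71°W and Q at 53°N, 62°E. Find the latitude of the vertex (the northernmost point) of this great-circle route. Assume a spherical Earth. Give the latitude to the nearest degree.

The great circle lies in the plane with unit normal n̂ = (p₁ × p₂)/|p₁ × p₂|.
Here n̂_z ≈ +0.217; the vertex latitude is φ_max = arccos|n̂_z| ≈ 77.5°.

≈ 77°N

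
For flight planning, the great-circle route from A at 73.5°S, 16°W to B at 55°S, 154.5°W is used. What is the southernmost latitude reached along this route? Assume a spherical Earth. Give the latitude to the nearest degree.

≈ 82°S

The great circle lies in the plane with unit normal n̂ = (p₁ × p₂)/|p₁ × p₂|.
Here n̂_z ≈ -0.144; the vertex latitude is φ_max = arccos|n̂_z| ≈ 81.7°.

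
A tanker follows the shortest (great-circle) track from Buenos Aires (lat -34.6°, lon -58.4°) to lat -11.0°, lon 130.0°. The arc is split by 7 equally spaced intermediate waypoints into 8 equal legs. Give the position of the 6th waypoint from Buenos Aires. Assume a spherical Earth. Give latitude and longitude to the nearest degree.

≈ lat -44°, lon 137°

Convert each endpoint to a unit vector on the sphere (x = cos φ cos λ, y = cos φ sin λ, z = sin φ).
The central angle between the endpoints is δ = arccos(p₁·p₂) ≈ 2.334 rad (133.7°).
Interpolate at f = 6/8 with slerp weights a = sin((1−f)δ)/sin δ ≈ 0.762, b = sin(fδ)/sin δ ≈ 1.361.
p = a·p₁ + b·p₂ ≈ (-0.530, 0.489, -0.692); φ = arcsin(p_z) ≈ -43.83°, λ = atan2(p_y, p_x) ≈ 137.30°.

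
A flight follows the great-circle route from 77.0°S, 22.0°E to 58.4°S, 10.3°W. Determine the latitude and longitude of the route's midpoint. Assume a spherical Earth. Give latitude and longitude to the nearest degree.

Convert each endpoint to a unit vector on the sphere (x = cos φ cos λ, y = cos φ sin λ, z = sin φ).
The central angle between the endpoints is δ = arccos(p₁·p₂) ≈ 0.378 rad (21.6°).
Interpolate at f = 1/2 with slerp weights a = sin((1−f)δ)/sin δ ≈ 0.509, b = sin(fδ)/sin δ ≈ 0.509.
p = a·p₁ + b·p₂ ≈ (0.369, -0.005, -0.930); φ = arcsin(p_z) ≈ -68.37°, λ = atan2(p_y, p_x) ≈ -0.75°.

≈ 68°S, 1°W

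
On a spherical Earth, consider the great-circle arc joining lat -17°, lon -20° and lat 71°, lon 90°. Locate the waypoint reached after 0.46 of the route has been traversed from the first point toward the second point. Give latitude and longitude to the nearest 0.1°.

≈ lat 31.9°, lon -2.2°

The haversine formula gives a central angle δ ≈ 1.964 rad (112.5°) between the endpoints.
Interpolate at f = 0.46 with slerp weights a = sin((1−f)δ)/sin δ ≈ 0.945, b = sin(fδ)/sin δ ≈ 0.850.
p = a·p₁ + b·p₂ ≈ (0.849, -0.032, 0.528); φ = arcsin(p_z) ≈ 31.85°, λ = atan2(p_y, p_x) ≈ -2.17°.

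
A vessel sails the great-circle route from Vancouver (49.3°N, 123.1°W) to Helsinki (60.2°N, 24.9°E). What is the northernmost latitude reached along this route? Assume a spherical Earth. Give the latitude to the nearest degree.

≈ 79°N

The great circle lies in the plane with unit normal n̂ = (p₁ × p₂)/|p₁ × p₂|.
Here n̂_z ≈ +0.186; the vertex latitude is φ_max = arccos|n̂_z| ≈ 79.3°.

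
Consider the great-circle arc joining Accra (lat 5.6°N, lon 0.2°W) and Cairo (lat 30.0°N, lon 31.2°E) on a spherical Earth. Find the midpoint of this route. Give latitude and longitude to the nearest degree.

≈ lat 18°N, lon 14°E

The haversine formula gives a central angle δ ≈ 0.669 rad (38.3°) between the endpoints.
Interpolate at f = 1/2 with slerp weights a = sin((1−f)δ)/sin δ ≈ 0.529, b = sin(fδ)/sin δ ≈ 0.529.
p = a·p₁ + b·p₂ ≈ (0.919, 0.236, 0.316); φ = arcsin(p_z) ≈ 18.44°, λ = atan2(p_y, p_x) ≈ 14.38°.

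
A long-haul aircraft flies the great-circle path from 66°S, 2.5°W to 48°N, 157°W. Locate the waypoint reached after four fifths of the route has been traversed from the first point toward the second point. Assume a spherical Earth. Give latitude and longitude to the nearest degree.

≈ 19°N, 142°W

From cos δ = sin φ₁ sin φ₂ + cos φ₁ cos φ₂ cos Δλ, the central angle is δ ≈ 2.751 rad (157.6°).
Interpolate at f = 4/5 with slerp weights a = sin((1−f)δ)/sin δ ≈ 1.372, b = sin(fδ)/sin δ ≈ 2.121.
p = a·p₁ + b·p₂ ≈ (-0.749, -0.579, 0.323); φ = arcsin(p_z) ≈ 18.83°, λ = atan2(p_y, p_x) ≈ -142.30°.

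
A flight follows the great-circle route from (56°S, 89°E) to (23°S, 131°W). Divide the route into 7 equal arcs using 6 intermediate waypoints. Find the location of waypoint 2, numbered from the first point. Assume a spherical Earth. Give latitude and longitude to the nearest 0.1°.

≈ (70.6°S, 142.7°E)

The haversine formula gives a central angle δ ≈ 1.641 rad (94.0°) between the endpoints.
Interpolate at f = 2/7 with slerp weights a = sin((1−f)δ)/sin δ ≈ 0.924, b = sin(fδ)/sin δ ≈ 0.453.
p = a·p₁ + b·p₂ ≈ (-0.265, 0.202, -0.943); φ = arcsin(p_z) ≈ -70.56°, λ = atan2(p_y, p_x) ≈ 142.66°.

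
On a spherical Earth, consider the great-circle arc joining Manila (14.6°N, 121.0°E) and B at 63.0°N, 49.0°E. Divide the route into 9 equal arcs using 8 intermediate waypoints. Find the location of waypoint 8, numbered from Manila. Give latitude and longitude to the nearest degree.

≈ 61°N, 65°E

From cos δ = sin φ₁ sin φ₂ + cos φ₁ cos φ₂ cos Δλ, the central angle is δ ≈ 1.202 rad (68.9°).
Interpolate at f = 8/9 with slerp weights a = sin((1−f)δ)/sin δ ≈ 0.143, b = sin(fδ)/sin δ ≈ 0.940.
p = a·p₁ + b·p₂ ≈ (0.209, 0.440, 0.873); φ = arcsin(p_z) ≈ 60.83°, λ = atan2(p_y, p_x) ≈ 64.64°.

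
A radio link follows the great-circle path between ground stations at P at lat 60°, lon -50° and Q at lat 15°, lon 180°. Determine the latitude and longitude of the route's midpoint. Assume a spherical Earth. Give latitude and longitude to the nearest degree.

≈ lat 56°, lon -149°

Convert each endpoint to a unit vector on the sphere (x = cos φ cos λ, y = cos φ sin λ, z = sin φ).
The central angle between the endpoints is δ = arccos(p₁·p₂) ≈ 1.657 rad (95.0°).
Interpolate at f = 1/2 with slerp weights a = sin((1−f)δ)/sin δ ≈ 0.740, b = sin(fδ)/sin δ ≈ 0.740.
p = a·p₁ + b·p₂ ≈ (-0.477, -0.283, 0.832); φ = arcsin(p_z) ≈ 56.32°, λ = atan2(p_y, p_x) ≈ -149.28°.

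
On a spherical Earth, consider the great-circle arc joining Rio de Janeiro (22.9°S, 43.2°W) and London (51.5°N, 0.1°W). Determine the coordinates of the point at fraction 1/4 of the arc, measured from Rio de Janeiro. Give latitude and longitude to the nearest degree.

From cos δ = sin φ₁ sin φ₂ + cos φ₁ cos φ₂ cos Δλ, the central angle is δ ≈ 1.456 rad (83.4°).
Interpolate at f = 1/4 with slerp weights a = sin((1−f)δ)/sin δ ≈ 0.894, b = sin(fδ)/sin δ ≈ 0.358.
p = a·p₁ + b·p₂ ≈ (0.823, -0.564, -0.067); φ = arcsin(p_z) ≈ -3.85°, λ = atan2(p_y, p_x) ≈ -34.41°.

≈ 4°S, 34°W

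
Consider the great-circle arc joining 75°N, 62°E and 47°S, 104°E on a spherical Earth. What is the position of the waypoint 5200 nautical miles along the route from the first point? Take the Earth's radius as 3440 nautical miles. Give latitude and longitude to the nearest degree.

Write both endpoints as unit vectors p₁, p₂ with components (cos φ cos λ, cos φ sin λ, sin φ).
The central angle between the endpoints is δ = arccos(p₁·p₂) ≈ 2.184 rad (125.1°). The total great-circle distance is δ·R ≈ 2.184 × 3440 ≈ 7512 nmi, so the target fraction is f = 5200/7512 ≈ 0.692.
Interpolate at f ≈ 0.692 with slerp weights a = sin((1−f)δ)/sin δ ≈ 0.761, b = sin(fδ)/sin δ ≈ 1.220.
p = a·p₁ + b·p₂ ≈ (-0.109, 0.982, -0.157); φ = arcsin(p_z) ≈ -9.05°, λ = atan2(p_y, p_x) ≈ 96.33°.

≈ 9°S, 96°E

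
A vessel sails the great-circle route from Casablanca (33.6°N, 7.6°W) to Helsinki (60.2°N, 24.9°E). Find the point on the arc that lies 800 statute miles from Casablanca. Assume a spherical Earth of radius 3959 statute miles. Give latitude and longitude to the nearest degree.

≈ (44°N, 0°E)

The haversine formula gives a central angle δ ≈ 0.593 rad (34.0°) between the endpoints. The total great-circle distance is δ·R ≈ 0.593 × 3959 ≈ 2347 mi, so the target fraction is f = 800/2347 ≈ 0.341.
Interpolate at f ≈ 0.341 with slerp weights a = sin((1−f)δ)/sin δ ≈ 0.682, b = sin(fδ)/sin δ ≈ 0.359.
p = a·p₁ + b·p₂ ≈ (0.725, 0.000, 0.689); φ = arcsin(p_z) ≈ 43.55°, λ = atan2(p_y, p_x) ≈ 0.00°.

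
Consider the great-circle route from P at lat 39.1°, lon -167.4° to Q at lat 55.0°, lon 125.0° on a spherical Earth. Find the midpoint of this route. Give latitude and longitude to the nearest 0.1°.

≈ lat 52.1°, lon 164.5°

The haversine formula gives a central angle δ ≈ 0.814 rad (46.7°) between the endpoints.
Interpolate at f = 1/2 with slerp weights a = sin((1−f)δ)/sin δ ≈ 0.545, b = sin(fδ)/sin δ ≈ 0.545.
p = a·p₁ + b·p₂ ≈ (-0.592, 0.164, 0.789); φ = arcsin(p_z) ≈ 52.14°, λ = atan2(p_y, p_x) ≈ 164.53°.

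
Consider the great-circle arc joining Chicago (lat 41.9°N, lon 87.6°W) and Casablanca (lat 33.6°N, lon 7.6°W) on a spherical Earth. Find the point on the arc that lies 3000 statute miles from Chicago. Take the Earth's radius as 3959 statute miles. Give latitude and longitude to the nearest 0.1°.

Convert each endpoint to a unit vector on the sphere (x = cos φ cos λ, y = cos φ sin λ, z = sin φ).
The central angle between the endpoints is δ = arccos(p₁·p₂) ≈ 1.073 rad (61.5°). The total great-circle distance is δ·R ≈ 1.073 × 3959 ≈ 4249 mi, so the target fraction is f = 3000/4249 ≈ 0.706.
Interpolate at f ≈ 0.706 with slerp weights a = sin((1−f)δ)/sin δ ≈ 0.353, b = sin(fδ)/sin δ ≈ 0.782.
p = a·p₁ + b·p₂ ≈ (0.657, -0.349, 0.669); φ = arcsin(p_z) ≈ 41.96°, λ = atan2(p_y, p_x) ≈ -27.97°.

≈ lat 42.0°N, lon 28.0°W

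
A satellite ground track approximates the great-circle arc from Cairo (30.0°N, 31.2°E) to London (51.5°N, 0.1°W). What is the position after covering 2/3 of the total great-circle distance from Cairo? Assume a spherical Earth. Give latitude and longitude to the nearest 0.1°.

≈ (45.3°N, 12.8°E)

Write both endpoints as unit vectors p₁, p₂ with components (cos φ cos λ, cos φ sin λ, sin φ).
The central angle between the endpoints is δ = arccos(p₁·p₂) ≈ 0.551 rad (31.6°).
Interpolate at f = 2/3 with slerp weights a = sin((1−f)δ)/sin δ ≈ 0.349, b = sin(fδ)/sin δ ≈ 0.686.
p = a·p₁ + b·p₂ ≈ (0.685, 0.156, 0.711); φ = arcsin(p_z) ≈ 45.34°, λ = atan2(p_y, p_x) ≈ 12.80°.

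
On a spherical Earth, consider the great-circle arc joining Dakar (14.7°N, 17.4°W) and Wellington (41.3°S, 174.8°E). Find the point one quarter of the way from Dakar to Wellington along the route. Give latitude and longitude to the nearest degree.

≈ 21°S, 30°W

Write both endpoints as unit vectors p₁, p₂ with components (cos φ cos λ, cos φ sin λ, sin φ).
The central angle between the endpoints is δ = arccos(p₁·p₂) ≈ 2.642 rad (151.4°).
Interpolate at f = 1/4 with slerp weights a = sin((1−f)δ)/sin δ ≈ 1.914, b = sin(fδ)/sin δ ≈ 1.280.
p = a·p₁ + b·p₂ ≈ (0.808, -0.466, -0.360); φ = arcsin(p_z) ≈ -21.07°, λ = atan2(p_y, p_x) ≈ -29.98°.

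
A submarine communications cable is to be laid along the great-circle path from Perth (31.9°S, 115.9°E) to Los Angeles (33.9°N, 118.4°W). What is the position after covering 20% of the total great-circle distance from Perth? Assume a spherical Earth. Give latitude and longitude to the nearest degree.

The haversine formula gives a central angle δ ≈ 2.355 rad (134.9°) between the endpoints.
Interpolate at f = 0.20 with slerp weights a = sin((1−f)δ)/sin δ ≈ 1.343, b = sin(fδ)/sin δ ≈ 0.641.
p = a·p₁ + b·p₂ ≈ (-0.751, 0.558, -0.353); φ = arcsin(p_z) ≈ -20.65°, λ = atan2(p_y, p_x) ≈ 143.38°.

≈ 21°S, 143°E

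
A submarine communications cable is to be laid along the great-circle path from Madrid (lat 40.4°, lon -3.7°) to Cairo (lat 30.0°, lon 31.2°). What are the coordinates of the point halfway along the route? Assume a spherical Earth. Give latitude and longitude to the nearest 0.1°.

Convert each endpoint to a unit vector on the sphere (x = cos φ cos λ, y = cos φ sin λ, z = sin φ).
The central angle between the endpoints is δ = arccos(p₁·p₂) ≈ 0.526 rad (30.1°).
Interpolate at f = 1/2 with slerp weights a = sin((1−f)δ)/sin δ ≈ 0.518, b = sin(fδ)/sin δ ≈ 0.518.
p = a·p₁ + b·p₂ ≈ (0.777, 0.207, 0.594); φ = arcsin(p_z) ≈ 36.48°, λ = atan2(p_y, p_x) ≈ 14.91°.

≈ lat 36.5°, lon 14.9°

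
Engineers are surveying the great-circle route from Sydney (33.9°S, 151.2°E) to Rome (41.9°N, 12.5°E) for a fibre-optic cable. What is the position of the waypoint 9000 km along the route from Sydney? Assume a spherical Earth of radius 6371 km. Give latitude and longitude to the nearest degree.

≈ 16°N, 84°E

Convert each endpoint to a unit vector on the sphere (x = cos φ cos λ, y = cos φ sin λ, z = sin φ).
The central angle between the endpoints is δ = arccos(p₁·p₂) ≈ 2.562 rad (146.8°). The total great-circle distance is δ·R ≈ 2.562 × 6371 ≈ 16322 km, so the target fraction is f = 9000/16322 ≈ 0.551.
Interpolate at f ≈ 0.551 with slerp weights a = sin((1−f)δ)/sin δ ≈ 1.666, b = sin(fδ)/sin δ ≈ 1.803.
p = a·p₁ + b·p₂ ≈ (0.098, 0.956, 0.275); φ = arcsin(p_z) ≈ 15.96°, λ = atan2(p_y, p_x) ≈ 84.12°.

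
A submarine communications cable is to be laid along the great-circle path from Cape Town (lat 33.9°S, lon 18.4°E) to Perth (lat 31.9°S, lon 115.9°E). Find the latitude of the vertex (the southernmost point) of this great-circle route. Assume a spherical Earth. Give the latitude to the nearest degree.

The great circle lies in the plane with unit normal n̂ = (p₁ × p₂)/|p₁ × p₂|.
Here n̂_z ≈ +0.713; the vertex latitude is φ_max = arccos|n̂_z| ≈ 44.5°.
Check via Clairaut: cos φ_max = |cos φ₁| · sin C = cos(33.9°)·sin(120.7°) ≈ 0.713, again giving ≈ 44.5°.

≈ 44°S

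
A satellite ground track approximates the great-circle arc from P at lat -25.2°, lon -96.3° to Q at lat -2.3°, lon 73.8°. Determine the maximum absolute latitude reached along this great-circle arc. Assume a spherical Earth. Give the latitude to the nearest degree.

The great circle lies in the plane with unit normal n̂ = (p₁ × p₂)/|p₁ × p₂|.
Here n̂_z ≈ +0.319; the vertex latitude is φ_max = arccos|n̂_z| ≈ 71.4°.
Check via Clairaut: cos φ_max = |cos φ₁| · sin C = cos(25.2°)·sin(159.3°) ≈ 0.319, again giving ≈ 71.4°.

≈ -71°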